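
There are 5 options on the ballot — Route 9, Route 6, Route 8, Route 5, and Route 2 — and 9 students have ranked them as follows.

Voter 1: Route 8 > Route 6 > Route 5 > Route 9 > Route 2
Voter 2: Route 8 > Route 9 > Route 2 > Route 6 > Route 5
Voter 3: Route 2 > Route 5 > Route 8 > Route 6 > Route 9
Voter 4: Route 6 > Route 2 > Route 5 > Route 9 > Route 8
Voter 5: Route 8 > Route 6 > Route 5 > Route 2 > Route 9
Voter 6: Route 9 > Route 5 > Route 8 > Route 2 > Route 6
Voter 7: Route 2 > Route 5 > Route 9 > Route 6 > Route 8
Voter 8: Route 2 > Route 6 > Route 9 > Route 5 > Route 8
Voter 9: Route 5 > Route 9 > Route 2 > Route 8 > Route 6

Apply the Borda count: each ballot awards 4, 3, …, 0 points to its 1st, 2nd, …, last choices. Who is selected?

Borda scores:
  Route 9: 1 + 3 + 0 + 1 + 0 + 4 + 2 + 2 + 3 = 16
  Route 6: 3 + 1 + 1 + 4 + 3 + 0 + 1 + 3 + 0 = 16
  Route 8: 4 + 4 + 2 + 0 + 4 + 2 + 0 + 0 + 1 = 17
  Route 5: 2 + 0 + 3 + 2 + 2 + 3 + 3 + 1 + 4 = 20
  Route 2: 0 + 2 + 4 + 3 + 1 + 1 + 4 + 4 + 2 = 21
Route 2 has the highest total.

Route 2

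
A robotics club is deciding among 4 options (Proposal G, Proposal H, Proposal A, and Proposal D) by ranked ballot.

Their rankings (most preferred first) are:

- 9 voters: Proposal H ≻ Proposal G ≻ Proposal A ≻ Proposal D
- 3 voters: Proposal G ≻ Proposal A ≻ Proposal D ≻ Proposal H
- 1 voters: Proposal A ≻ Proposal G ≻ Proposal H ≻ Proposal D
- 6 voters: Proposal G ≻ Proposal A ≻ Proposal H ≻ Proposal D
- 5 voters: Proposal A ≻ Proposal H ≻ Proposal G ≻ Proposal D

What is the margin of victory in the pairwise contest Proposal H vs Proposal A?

Ballots ranking Proposal H above Proposal A: 9.
Ballots ranking Proposal A above Proposal H: 3+1+6+5 = 15.
Proposal A wins 15–9, a margin of 6.

6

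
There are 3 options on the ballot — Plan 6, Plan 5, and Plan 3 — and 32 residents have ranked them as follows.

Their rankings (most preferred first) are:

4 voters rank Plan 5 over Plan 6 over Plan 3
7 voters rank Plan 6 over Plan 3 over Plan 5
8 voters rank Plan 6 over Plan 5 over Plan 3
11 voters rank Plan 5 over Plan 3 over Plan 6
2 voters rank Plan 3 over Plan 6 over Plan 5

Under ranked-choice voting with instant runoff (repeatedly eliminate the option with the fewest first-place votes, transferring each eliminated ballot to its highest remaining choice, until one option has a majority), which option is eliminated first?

Plan 3

Round 1: Plan 6 15, Plan 5 15, Plan 3 2. Plan 3 has the fewest and is eliminated.
Round 2: Plan 6 17, Plan 5 15. Plan 6 has a majority.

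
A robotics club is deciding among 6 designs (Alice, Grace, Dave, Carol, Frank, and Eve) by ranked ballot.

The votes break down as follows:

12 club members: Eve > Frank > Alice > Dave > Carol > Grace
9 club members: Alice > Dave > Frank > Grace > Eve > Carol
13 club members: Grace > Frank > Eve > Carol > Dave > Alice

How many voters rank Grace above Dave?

13

Ballots ranking Grace above Dave: 13.
Ballots ranking Dave above Grace: 12+9 = 21.
So 13 of 34 voters prefer Grace to Dave.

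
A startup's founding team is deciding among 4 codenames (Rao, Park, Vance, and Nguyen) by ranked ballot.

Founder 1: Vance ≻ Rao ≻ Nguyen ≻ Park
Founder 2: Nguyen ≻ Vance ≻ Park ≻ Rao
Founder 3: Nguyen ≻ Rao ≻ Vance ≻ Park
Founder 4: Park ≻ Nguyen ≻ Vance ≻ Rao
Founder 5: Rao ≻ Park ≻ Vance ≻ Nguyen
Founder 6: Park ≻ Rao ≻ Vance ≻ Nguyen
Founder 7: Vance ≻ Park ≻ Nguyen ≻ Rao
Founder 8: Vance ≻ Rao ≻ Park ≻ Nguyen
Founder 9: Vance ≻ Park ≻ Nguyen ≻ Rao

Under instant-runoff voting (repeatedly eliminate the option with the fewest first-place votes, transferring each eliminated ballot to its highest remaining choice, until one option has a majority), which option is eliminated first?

Rao

Round 1: Vance 4, Park 2, Nguyen 2, Rao 1. Rao has the fewest and is eliminated.
Round 2: Vance 4, Park 3, Nguyen 2. Nguyen has the fewest and is eliminated.
Round 3: Vance 6, Park 3. Vance has a majority.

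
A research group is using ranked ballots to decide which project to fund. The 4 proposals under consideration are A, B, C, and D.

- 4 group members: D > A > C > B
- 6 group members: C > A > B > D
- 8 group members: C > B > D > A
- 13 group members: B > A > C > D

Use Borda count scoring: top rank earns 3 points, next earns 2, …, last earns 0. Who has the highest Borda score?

B

Borda scores:
  A: 4·2 + 6·2 + 8·0 + 13·2 = 46
  B: 4·0 + 6·1 + 8·2 + 13·3 = 61
  C: 4·1 + 6·3 + 8·3 + 13·1 = 59
  D: 4·3 + 6·0 + 8·1 + 13·0 = 20
B has the highest total.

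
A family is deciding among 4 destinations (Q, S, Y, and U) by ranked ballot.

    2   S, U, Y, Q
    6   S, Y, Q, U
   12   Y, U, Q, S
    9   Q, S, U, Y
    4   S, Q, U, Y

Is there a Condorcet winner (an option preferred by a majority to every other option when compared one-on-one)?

No

Head-to-head results (33 voters total):
Q vs S: Q wins 21–12.
Q vs Y: Y wins 20–13.
Q vs U: Q wins 19–14.
S vs Y: S wins 21–12.
S vs U: S wins 21–12.
Y vs U: Y wins 18–15.
No candidate beats all others: Q beats S beats Y beats Q, a majority cycle.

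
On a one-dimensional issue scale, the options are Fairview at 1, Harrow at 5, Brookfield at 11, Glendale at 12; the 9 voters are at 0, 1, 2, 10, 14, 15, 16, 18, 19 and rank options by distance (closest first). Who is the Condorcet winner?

Glendale

With single-peaked preferences on a line, the Condorcet winner is the candidate closest to the median voter.
The median voter (position 14) is closest to Glendale at 12.
Check: Glendale vs Fairview — voters closer to Glendale: 6 of 9.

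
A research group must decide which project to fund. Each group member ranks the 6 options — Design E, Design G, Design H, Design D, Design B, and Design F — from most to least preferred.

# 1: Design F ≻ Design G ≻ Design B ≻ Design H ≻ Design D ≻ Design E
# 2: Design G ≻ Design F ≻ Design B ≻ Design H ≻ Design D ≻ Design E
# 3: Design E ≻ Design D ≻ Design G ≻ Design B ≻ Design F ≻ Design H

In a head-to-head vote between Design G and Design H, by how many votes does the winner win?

Ballots ranking Design G above Design H: 3.
Ballots ranking Design H above Design G: 0.
Design G wins 3–0, a margin of 3.

3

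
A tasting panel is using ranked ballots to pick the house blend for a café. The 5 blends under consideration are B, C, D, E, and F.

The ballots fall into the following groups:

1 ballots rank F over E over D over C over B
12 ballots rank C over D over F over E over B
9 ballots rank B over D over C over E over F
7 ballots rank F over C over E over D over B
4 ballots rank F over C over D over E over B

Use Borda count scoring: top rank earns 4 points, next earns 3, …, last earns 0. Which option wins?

Borda scores:
  B: 0 + 12·0 + 9·4 + 7·0 + 4·0 = 36
  C: 1 + 12·4 + 9·2 + 7·3 + 4·3 = 100
  D: 2 + 12·3 + 9·3 + 7·1 + 4·2 = 80
  E: 3 + 12·1 + 9·1 + 7·2 + 4·1 = 42
  F: 4 + 12·2 + 9·0 + 7·4 + 4·4 = 72
C has the highest total.

C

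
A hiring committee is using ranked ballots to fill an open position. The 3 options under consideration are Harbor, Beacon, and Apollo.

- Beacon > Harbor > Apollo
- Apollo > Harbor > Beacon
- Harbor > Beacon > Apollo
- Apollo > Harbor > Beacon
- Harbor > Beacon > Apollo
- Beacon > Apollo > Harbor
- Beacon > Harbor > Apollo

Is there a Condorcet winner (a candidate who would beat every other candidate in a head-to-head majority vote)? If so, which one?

Head-to-head results (7 voters total):
Harbor vs Beacon: Harbor wins 4–3.
Harbor vs Apollo: Harbor wins 4–3.
Beacon vs Apollo: Beacon wins 5–2.
Harbor beats each rival — Beacon (4–3), Apollo (4–3) — so Harbor is the Condorcet winner.

Harbor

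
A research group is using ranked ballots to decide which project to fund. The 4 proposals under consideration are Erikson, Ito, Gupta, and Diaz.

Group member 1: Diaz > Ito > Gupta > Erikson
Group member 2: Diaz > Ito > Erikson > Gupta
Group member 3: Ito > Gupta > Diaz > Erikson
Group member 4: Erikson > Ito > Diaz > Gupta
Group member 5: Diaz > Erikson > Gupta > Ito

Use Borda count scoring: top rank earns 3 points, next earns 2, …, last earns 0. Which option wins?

Borda scores:
  Erikson: 0 + 1 + 0 + 3 + 2 = 6
  Ito: 2 + 2 + 3 + 2 + 0 = 9
  Gupta: 1 + 0 + 2 + 0 + 1 = 4
  Diaz: 3 + 3 + 1 + 1 + 3 = 11
Diaz has the highest total.

Diaz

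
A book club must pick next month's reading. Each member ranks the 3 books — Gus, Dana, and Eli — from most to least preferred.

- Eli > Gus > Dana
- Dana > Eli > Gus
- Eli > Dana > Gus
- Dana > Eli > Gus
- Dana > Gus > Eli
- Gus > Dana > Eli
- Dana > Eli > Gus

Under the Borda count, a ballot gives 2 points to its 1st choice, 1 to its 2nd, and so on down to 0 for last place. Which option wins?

Borda scores:
  Gus: 1 + 0 + 0 + 0 + 1 + 2 + 0 = 4
  Dana: 0 + 2 + 1 + 2 + 2 + 1 + 2 = 10
  Eli: 2 + 1 + 2 + 1 + 0 + 0 + 1 = 7
Dana has the highest total.

Dana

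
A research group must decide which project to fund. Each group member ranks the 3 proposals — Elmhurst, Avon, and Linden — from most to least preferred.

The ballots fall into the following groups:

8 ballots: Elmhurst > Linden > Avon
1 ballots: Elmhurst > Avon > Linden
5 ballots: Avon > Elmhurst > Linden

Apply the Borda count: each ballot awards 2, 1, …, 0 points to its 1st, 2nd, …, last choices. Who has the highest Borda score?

Borda scores:
  Elmhurst: 8·2 + 2 + 5·1 = 23
  Avon: 8·0 + 1 + 5·2 = 11
  Linden: 8·1 + 0 + 5·0 = 8
Elmhurst has the highest total.

Elmhurst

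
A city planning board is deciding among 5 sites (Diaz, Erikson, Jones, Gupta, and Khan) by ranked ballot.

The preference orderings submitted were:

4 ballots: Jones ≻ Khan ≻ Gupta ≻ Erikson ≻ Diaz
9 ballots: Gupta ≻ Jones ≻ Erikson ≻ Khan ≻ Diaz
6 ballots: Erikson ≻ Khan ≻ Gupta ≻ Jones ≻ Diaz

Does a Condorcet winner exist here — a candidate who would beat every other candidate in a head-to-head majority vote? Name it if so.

Head-to-head results (19 voters total):
Diaz vs Erikson: Erikson wins 19–0.
Diaz vs Jones: Jones wins 19–0.
Diaz vs Gupta: Gupta wins 19–0.
Diaz vs Khan: Khan wins 19–0.
Erikson vs Jones: Jones wins 13–6.
Erikson vs Gupta: Gupta wins 13–6.
Erikson vs Khan: Erikson wins 15–4.
Jones vs Gupta: Gupta wins 15–4.
Jones vs Khan: Jones wins 13–6.
Gupta vs Khan: Khan wins 10–9.
No candidate beats all others: Erikson beats Khan beats Gupta beats Erikson, a majority cycle.

None — there is no Condorcet winner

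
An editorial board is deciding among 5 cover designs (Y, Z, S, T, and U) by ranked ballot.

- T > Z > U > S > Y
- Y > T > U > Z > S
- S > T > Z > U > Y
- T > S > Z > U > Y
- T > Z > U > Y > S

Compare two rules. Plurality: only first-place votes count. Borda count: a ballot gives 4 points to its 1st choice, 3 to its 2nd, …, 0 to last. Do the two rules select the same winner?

Yes

Plurality first-place counts: Y 1, Z 0, S 1, T 3, U 0 → T.
Borda totals: Y 5, Z 11, S 8, T 18, U 8 → T.
The two rules agree on T.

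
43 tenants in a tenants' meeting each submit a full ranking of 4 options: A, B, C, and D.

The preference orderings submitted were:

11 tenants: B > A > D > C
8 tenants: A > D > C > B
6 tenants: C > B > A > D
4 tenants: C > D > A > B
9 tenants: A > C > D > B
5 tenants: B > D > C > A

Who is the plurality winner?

First-place vote totals:
  A: 17
  B: 16
  C: 10
  D: 0
A has the most first-place votes.

A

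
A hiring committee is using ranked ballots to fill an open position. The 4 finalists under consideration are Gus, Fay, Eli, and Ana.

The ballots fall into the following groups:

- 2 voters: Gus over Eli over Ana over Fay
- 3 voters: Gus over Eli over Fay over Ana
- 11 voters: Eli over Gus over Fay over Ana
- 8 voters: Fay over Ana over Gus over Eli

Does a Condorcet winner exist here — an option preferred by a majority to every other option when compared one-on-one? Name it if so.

Head-to-head results (24 voters total):
Gus vs Fay: Gus wins 16–8.
Gus vs Eli: Gus wins 13–11.
Gus vs Ana: Gus wins 16–8.
Fay vs Eli: Eli wins 16–8.
Fay vs Ana: Fay wins 22–2.
Eli vs Ana: Eli wins 16–8.
Gus beats each rival — Fay (16–8), Eli (13–11), Ana (16–8) — so Gus is the Condorcet winner.

Gus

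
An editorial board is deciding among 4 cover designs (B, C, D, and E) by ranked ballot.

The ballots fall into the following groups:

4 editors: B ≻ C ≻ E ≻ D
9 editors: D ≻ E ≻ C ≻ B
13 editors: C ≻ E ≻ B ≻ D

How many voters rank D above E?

Ballots ranking D above E: 9.
Ballots ranking E above D: 4+13 = 17.
So 9 of 26 voters prefer D to E.

9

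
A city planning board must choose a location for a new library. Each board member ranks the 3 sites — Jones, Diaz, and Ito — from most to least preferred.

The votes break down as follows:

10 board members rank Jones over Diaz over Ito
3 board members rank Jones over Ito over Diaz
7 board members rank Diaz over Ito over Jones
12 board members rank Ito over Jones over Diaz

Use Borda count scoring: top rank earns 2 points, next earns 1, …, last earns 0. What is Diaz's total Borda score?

Borda scores:
  Jones: 10·2 + 3·2 + 7·0 + 12·1 = 38
  Diaz: 10·1 + 3·0 + 7·2 + 12·0 = 24
  Ito: 10·0 + 3·1 + 7·1 + 12·2 = 34

24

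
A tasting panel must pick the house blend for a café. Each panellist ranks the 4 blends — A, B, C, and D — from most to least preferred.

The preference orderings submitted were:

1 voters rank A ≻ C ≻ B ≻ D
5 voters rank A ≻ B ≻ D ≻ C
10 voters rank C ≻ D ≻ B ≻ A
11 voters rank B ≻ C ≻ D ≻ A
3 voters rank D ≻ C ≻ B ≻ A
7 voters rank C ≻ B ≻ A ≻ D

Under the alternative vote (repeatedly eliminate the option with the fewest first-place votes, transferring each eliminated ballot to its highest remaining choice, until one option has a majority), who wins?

C

Round 1: C 17, B 11, A 6, D 3. D has the fewest and is eliminated.
Round 2: C 20, B 11, A 6. C has a majority.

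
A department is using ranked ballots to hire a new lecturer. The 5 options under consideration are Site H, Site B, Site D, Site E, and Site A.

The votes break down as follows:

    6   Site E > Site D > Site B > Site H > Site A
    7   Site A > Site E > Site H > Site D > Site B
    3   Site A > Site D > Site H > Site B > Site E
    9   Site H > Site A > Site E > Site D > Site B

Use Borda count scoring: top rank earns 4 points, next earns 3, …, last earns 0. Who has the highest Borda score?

Borda scores:
  Site H: 6·1 + 7·2 + 3·2 + 9·4 = 62
  Site B: 6·2 + 7·0 + 3·1 + 9·0 = 15
  Site D: 6·3 + 7·1 + 3·3 + 9·1 = 43
  Site E: 6·4 + 7·3 + 3·0 + 9·2 = 63
  Site A: 6·0 + 7·4 + 3·4 + 9·3 = 67
Site A has the highest total.

Site A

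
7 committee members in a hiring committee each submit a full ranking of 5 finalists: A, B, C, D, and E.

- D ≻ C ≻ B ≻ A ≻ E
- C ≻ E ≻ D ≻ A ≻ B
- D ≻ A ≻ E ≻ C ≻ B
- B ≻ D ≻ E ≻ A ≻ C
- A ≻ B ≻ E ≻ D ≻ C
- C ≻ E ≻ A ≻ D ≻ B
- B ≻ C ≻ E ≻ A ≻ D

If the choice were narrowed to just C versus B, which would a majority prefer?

C

Ballots ranking C above B: 4.
Ballots ranking B above C: 3.
C wins the head-to-head, 4–3.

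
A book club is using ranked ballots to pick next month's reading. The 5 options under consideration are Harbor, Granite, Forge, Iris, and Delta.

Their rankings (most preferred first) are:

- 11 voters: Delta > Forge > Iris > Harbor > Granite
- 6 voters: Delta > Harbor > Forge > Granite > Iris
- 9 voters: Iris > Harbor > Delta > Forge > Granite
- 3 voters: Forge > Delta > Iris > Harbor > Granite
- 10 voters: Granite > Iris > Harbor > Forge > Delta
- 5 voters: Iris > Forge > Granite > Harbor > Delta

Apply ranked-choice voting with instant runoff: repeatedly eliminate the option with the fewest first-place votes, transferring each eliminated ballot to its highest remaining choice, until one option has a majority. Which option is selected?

Iris

Round 1: Delta 17, Iris 14, Granite 10, Forge 3, Harbor 0. Harbor has the fewest and is eliminated.
Round 2: Delta 17, Iris 14, Granite 10, Forge 3. Forge has the fewest and is eliminated.
Round 3: Delta 20, Iris 14, Granite 10. Granite has the fewest and is eliminated.
Round 4: Iris 24, Delta 20. Iris has a majority.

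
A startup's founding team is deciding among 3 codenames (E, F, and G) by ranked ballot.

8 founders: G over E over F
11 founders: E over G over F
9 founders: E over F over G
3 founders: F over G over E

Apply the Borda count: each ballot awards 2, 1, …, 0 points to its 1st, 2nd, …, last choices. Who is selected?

E

Borda scores:
  E: 8·1 + 11·2 + 9·2 + 3·0 = 48
  F: 8·0 + 11·0 + 9·1 + 3·2 = 15
  G: 8·2 + 11·1 + 9·0 + 3·1 = 30
E has the highest total.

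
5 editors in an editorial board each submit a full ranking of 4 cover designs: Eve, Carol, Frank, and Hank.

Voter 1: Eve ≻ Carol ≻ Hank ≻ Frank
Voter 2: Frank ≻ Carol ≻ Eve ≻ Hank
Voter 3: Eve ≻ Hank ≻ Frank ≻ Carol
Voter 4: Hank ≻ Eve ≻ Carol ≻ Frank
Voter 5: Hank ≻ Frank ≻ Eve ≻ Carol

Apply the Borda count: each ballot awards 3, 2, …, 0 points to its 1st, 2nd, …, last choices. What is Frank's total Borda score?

6

Borda scores:
  Eve: 3 + 1 + 3 + 2 + 1 = 10
  Carol: 2 + 2 + 0 + 1 + 0 = 5
  Frank: 0 + 3 + 1 + 0 + 2 = 6
  Hank: 1 + 0 + 2 + 3 + 3 = 9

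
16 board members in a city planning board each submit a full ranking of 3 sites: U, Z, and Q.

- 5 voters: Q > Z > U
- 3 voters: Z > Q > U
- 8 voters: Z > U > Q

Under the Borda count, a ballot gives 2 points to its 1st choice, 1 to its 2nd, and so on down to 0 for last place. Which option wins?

Z

Borda scores:
  U: 5·0 + 3·0 + 8·1 = 8
  Z: 5·1 + 3·2 + 8·2 = 27
  Q: 5·2 + 3·1 + 8·0 = 13
Z has the highest total.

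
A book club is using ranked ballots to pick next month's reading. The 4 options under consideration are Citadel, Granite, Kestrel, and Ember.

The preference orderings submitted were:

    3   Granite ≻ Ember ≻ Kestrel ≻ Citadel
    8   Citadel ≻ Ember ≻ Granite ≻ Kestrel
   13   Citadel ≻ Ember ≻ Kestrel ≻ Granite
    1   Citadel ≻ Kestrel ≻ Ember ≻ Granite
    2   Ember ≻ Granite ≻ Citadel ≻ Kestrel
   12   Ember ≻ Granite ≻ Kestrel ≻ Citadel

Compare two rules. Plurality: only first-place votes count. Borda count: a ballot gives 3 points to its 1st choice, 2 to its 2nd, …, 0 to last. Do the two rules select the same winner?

No

Plurality first-place counts: Citadel 22, Granite 3, Kestrel 0, Ember 14 → Citadel.
Borda totals: Citadel 68, Granite 45, Kestrel 30, Ember 91 → Ember.
The two rules disagree: plurality picks Citadel, Borda picks Ember.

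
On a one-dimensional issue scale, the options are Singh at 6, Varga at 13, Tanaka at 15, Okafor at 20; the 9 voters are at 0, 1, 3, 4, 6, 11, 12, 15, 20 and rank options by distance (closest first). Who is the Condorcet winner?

Singh

With single-peaked preferences on a line, the Condorcet winner is the candidate closest to the median voter.
The median voter (position 6) is closest to Singh at 6.
Check: Singh vs Tanaka — voters closer to Singh: 5 of 9.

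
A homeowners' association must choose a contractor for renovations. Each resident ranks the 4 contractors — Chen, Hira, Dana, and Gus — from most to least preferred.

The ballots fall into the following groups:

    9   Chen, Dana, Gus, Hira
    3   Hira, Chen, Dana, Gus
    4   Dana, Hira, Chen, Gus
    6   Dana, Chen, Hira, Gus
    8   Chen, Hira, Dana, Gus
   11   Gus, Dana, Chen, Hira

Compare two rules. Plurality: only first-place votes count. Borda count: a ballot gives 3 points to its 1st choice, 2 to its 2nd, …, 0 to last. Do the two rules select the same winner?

Plurality first-place counts: Chen 17, Hira 3, Dana 10, Gus 11 → Chen.
Borda totals: Chen 84, Hira 39, Dana 81, Gus 42 → Chen.
The two rules agree on Chen.

Yes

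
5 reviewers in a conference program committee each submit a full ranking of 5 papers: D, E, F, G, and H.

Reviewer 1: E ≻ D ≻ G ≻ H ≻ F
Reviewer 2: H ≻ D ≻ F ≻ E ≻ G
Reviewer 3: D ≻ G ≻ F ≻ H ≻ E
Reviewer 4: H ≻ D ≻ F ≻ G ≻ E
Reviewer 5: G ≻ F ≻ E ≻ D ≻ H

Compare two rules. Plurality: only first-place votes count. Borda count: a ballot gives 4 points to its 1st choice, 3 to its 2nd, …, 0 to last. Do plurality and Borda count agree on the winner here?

Plurality first-place counts: D 1, E 1, F 0, G 1, H 2 → H.
Borda totals: D 14, E 7, F 9, G 10, H 10 → D.
The two rules disagree: plurality picks H, Borda picks D.

No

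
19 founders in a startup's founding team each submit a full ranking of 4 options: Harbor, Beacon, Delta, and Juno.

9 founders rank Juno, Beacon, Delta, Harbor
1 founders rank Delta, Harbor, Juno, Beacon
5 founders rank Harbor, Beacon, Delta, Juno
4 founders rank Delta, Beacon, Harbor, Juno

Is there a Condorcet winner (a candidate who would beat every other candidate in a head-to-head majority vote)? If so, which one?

No Condorcet winner

Head-to-head results (19 voters total):
Harbor vs Beacon: Beacon wins 13–6.
Harbor vs Delta: Delta wins 14–5.
Harbor vs Juno: Harbor wins 10–9.
Beacon vs Delta: Beacon wins 14–5.
Beacon vs Juno: Juno wins 10–9.
Delta vs Juno: Delta wins 10–9.
No candidate beats all others: Harbor beats Juno beats Beacon beats Harbor, a majority cycle.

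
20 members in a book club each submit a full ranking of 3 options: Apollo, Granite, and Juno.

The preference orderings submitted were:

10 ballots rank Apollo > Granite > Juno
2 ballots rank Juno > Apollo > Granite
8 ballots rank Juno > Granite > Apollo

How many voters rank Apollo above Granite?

12

Ballots ranking Apollo above Granite: 10+2 = 12.
Ballots ranking Granite above Apollo: 8.
So 12 of 20 voters prefer Apollo to Granite.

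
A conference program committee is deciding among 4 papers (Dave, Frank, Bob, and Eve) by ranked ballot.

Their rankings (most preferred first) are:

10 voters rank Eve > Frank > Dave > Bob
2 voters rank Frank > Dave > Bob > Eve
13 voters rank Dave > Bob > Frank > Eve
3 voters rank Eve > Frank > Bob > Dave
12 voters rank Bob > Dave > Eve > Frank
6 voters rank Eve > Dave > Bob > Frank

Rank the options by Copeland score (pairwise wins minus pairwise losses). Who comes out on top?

Dave

Pairwise results:
  Dave vs Frank: Dave wins 31–15.
  Dave vs Bob: Dave wins 31–15.
  Dave vs Eve: Dave wins 27–19.
  Frank vs Bob: Bob wins 31–15.
  Frank vs Eve: Eve wins 31–15.
  Bob vs Eve: Bob wins 27–19.
Copeland scores (wins − losses):
  Dave: 3 − 0 = 3
  Frank: 0 − 3 = -3
  Bob: 2 − 1 = 1
  Eve: 1 − 2 = -1
Dave has the best Copeland score.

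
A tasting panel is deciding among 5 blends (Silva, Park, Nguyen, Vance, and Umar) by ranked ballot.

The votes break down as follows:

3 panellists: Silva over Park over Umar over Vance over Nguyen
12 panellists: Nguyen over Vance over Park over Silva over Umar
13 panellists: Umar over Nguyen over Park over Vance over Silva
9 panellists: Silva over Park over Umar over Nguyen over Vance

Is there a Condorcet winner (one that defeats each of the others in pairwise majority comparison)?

Head-to-head results (37 voters total):
Silva vs Park: Park wins 25–12.
Silva vs Nguyen: Nguyen wins 25–12.
Silva vs Vance: Vance wins 25–12.
Silva vs Umar: Silva wins 24–13.
Park vs Nguyen: Nguyen wins 25–12.
Park vs Vance: Park wins 25–12.
Park vs Umar: Park wins 24–13.
Nguyen vs Vance: Nguyen wins 34–3.
Nguyen vs Umar: Umar wins 25–12.
Vance vs Umar: Umar wins 25–12.
No candidate beats all others: Silva beats Umar beats Nguyen beats Silva, a majority cycle.

No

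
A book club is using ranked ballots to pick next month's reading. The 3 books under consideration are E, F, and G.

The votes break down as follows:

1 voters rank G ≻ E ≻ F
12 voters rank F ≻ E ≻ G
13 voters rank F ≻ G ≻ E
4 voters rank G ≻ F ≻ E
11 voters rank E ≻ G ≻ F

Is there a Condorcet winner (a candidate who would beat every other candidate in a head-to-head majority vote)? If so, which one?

Head-to-head results (41 voters total):
E vs F: F wins 29–12.
E vs G: E wins 23–18.
F vs G: F wins 25–16.
F beats each rival — E (29–12), G (25–16) — so F is the Condorcet winner.

F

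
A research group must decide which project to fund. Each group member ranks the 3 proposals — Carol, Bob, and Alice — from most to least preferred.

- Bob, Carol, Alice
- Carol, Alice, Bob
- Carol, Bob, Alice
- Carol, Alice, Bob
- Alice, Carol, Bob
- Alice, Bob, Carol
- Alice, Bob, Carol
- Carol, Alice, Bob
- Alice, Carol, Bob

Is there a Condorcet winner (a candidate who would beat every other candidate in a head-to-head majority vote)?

Head-to-head results (9 voters total):
Carol vs Bob: Carol wins 6–3.
Carol vs Alice: Carol wins 5–4.
Bob vs Alice: Alice wins 7–2.
Carol beats each rival — Bob (6–3), Alice (5–4) — so Carol is the Condorcet winner.

Yes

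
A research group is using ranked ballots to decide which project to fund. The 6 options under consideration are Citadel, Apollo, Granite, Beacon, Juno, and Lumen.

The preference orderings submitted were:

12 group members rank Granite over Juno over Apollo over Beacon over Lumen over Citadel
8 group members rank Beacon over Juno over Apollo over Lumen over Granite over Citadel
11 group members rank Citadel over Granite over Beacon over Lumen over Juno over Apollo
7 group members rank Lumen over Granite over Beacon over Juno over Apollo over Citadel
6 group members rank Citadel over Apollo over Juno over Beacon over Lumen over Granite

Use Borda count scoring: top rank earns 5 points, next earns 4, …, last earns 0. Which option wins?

Granite

Borda scores:
  Citadel: 12·0 + 8·0 + 11·5 + 7·0 + 6·5 = 85
  Apollo: 12·3 + 8·3 + 11·0 + 7·1 + 6·4 = 91
  Granite: 12·5 + 8·1 + 11·4 + 7·4 + 6·0 = 140
  Beacon: 12·2 + 8·5 + 11·3 + 7·3 + 6·2 = 130
  Juno: 12·4 + 8·4 + 11·1 + 7·2 + 6·3 = 123
  Lumen: 12·1 + 8·2 + 11·2 + 7·5 + 6·1 = 91
Granite has the highest total.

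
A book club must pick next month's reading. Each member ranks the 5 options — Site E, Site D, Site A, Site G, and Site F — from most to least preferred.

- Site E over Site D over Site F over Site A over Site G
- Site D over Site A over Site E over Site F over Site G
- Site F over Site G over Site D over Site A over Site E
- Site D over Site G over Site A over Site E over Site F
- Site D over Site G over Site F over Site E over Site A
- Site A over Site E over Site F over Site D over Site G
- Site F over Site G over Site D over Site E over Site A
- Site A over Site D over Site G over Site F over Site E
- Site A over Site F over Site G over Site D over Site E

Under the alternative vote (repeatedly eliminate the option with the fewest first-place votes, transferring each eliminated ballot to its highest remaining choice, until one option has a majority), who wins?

Round 1: Site D 3, Site A 3, Site F 2, Site E 1, Site G 0. Site G has the fewest and is eliminated.
Round 2: Site D 3, Site A 3, Site F 2, Site E 1. Site E has the fewest and is eliminated.
Round 3: Site D 4, Site A 3, Site F 2. Site F has the fewest and is eliminated.
Round 4: Site D 6, Site A 3. Site D has a majority.

Site D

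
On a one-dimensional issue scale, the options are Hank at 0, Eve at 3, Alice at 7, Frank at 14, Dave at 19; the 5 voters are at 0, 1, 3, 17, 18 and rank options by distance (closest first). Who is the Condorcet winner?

Eve

With single-peaked preferences on a line, the Condorcet winner is the candidate closest to the median voter.
The median voter (position 3) is closest to Eve at 3.
Check: Eve vs Dave — voters closer to Eve: 3 of 5.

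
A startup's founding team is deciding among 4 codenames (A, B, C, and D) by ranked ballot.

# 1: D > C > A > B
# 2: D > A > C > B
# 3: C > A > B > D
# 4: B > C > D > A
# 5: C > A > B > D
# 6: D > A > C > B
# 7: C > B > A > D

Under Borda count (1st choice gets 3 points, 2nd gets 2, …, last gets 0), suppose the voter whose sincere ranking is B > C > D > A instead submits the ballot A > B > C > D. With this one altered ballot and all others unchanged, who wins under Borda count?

C

Borda totals with the altered ballot: A 13, B 6, C 14, D 9.
The winner is unchanged: still C.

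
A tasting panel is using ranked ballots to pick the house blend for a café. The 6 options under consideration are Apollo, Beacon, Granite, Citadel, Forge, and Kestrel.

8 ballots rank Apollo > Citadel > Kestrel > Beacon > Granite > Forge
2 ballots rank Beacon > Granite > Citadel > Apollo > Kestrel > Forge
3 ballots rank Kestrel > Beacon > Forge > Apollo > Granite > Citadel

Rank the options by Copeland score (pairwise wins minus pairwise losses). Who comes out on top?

Apollo

Pairwise results:
  Apollo vs Beacon: Apollo wins 8–5.
  Apollo vs Granite: Apollo wins 11–2.
  Apollo vs Citadel: Apollo wins 11–2.
  Apollo vs Forge: Apollo wins 10–3.
  Apollo vs Kestrel: Apollo wins 10–3.
  Beacon vs Granite: Beacon wins 13–0.
  Beacon vs Citadel: Citadel wins 8–5.
  Beacon vs Forge: Beacon wins 13–0.
  Beacon vs Kestrel: Kestrel wins 11–2.
  Granite vs Citadel: Citadel wins 8–5.
  Granite vs Forge: Granite wins 10–3.
  Granite vs Kestrel: Kestrel wins 11–2.
  Citadel vs Forge: Citadel wins 10–3.
  Citadel vs Kestrel: Citadel wins 10–3.
  Forge vs Kestrel: Kestrel wins 13–0.
Copeland scores (wins − losses):
  Apollo: 5 − 0 = 5
  Beacon: 2 − 3 = -1
  Granite: 1 − 4 = -3
  Citadel: 4 − 1 = 3
  Forge: 0 − 5 = -5
  Kestrel: 3 − 2 = 1
Apollo has the best Copeland score.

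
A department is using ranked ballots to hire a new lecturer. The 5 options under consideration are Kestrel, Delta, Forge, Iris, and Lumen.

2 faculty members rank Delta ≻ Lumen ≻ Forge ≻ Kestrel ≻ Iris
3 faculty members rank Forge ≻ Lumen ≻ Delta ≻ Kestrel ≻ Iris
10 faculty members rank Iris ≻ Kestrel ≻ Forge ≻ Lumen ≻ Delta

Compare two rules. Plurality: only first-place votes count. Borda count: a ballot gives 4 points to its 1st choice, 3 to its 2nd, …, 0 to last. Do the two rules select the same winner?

Yes

Plurality first-place counts: Kestrel 0, Delta 2, Forge 3, Iris 10, Lumen 0 → Iris.
Borda totals: Kestrel 35, Delta 14, Forge 36, Iris 40, Lumen 25 → Iris.
The two rules agree on Iris.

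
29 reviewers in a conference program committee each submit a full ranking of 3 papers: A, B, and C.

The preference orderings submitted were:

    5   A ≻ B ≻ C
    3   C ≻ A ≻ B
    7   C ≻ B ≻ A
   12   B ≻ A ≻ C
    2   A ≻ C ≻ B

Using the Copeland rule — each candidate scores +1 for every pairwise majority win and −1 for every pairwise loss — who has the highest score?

B

Pairwise results:
  A vs B: B wins 19–10.
  A vs C: A wins 19–10.
  B vs C: B wins 17–12.
Copeland scores (wins − losses):
  A: 1 − 1 = 0
  B: 2 − 0 = 2
  C: 0 − 2 = -2
B has the best Copeland score.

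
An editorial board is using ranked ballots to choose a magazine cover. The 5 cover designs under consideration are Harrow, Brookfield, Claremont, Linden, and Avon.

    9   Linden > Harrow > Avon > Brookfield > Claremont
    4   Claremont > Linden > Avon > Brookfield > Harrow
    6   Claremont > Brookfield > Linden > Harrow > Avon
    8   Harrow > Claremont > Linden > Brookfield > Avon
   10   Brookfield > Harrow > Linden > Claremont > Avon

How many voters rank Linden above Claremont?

Ballots ranking Linden above Claremont: 9+10 = 19.
Ballots ranking Claremont above Linden: 4+6+8 = 18.
So 19 of 37 voters prefer Linden to Claremont.

19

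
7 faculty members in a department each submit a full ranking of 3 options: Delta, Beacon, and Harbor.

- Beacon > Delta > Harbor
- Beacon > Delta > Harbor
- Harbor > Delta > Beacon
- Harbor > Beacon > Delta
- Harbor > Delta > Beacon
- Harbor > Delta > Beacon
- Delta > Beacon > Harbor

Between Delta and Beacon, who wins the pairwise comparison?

Delta

Ballots ranking Delta above Beacon: 4.
Ballots ranking Beacon above Delta: 3.
Delta wins the head-to-head, 4–3.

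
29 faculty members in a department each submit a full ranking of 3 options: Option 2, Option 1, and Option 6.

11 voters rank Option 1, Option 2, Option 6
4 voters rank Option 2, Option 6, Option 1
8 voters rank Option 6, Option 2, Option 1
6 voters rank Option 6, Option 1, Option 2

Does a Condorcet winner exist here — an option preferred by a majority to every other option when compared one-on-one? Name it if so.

Head-to-head results (29 voters total):
Option 2 vs Option 1: Option 1 wins 17–12.
Option 2 vs Option 6: Option 2 wins 15–14.
Option 1 vs Option 6: Option 6 wins 18–11.
No candidate beats all others: Option 2 beats Option 6 beats Option 1 beats Option 2, a majority cycle.

There is no Condorcet winner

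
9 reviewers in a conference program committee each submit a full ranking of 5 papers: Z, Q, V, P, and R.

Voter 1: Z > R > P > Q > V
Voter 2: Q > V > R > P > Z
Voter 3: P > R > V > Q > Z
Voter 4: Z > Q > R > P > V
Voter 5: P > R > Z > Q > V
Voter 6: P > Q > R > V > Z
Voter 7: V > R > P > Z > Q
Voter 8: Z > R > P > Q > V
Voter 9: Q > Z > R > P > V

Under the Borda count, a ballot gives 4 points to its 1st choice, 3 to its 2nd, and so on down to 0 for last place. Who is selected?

Borda scores:
  Z: 4 + 0 + 0 + 4 + 2 + 0 + 1 + 4 + 3 = 18
  Q: 1 + 4 + 1 + 3 + 1 + 3 + 0 + 1 + 4 = 18
  V: 0 + 3 + 2 + 0 + 0 + 1 + 4 + 0 + 0 = 10
  P: 2 + 1 + 4 + 1 + 4 + 4 + 2 + 2 + 1 = 21
  R: 3 + 2 + 3 + 2 + 3 + 2 + 3 + 3 + 2 = 23
R has the highest total.

R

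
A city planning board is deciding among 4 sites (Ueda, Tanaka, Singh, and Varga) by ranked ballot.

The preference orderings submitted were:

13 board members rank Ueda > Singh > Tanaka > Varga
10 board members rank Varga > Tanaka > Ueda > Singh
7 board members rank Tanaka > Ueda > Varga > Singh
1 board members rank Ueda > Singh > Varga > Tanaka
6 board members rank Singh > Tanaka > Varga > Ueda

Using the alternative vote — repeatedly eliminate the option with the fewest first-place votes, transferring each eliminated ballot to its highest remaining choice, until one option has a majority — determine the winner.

Tanaka

Round 1: Ueda 14, Varga 10, Tanaka 7, Singh 6. Singh has the fewest and is eliminated.
Round 2: Ueda 14, Tanaka 13, Varga 10. Varga has the fewest and is eliminated.
Round 3: Tanaka 23, Ueda 14. Tanaka has a majority.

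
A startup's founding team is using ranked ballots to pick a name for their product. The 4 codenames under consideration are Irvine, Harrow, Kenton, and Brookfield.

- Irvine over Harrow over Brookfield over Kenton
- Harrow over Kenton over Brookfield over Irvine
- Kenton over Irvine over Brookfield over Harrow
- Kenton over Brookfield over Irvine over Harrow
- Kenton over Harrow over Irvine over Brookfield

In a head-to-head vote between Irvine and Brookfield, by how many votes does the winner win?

Ballots ranking Irvine above Brookfield: 3.
Ballots ranking Brookfield above Irvine: 2.
Irvine wins 3–2, a margin of 1.

1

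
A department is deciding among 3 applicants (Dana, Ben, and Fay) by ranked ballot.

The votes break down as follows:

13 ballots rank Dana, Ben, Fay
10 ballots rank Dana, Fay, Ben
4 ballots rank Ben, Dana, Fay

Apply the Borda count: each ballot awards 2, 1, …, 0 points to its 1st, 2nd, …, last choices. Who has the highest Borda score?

Dana

Borda scores:
  Dana: 13·2 + 10·2 + 4·1 = 50
  Ben: 13·1 + 10·0 + 4·2 = 21
  Fay: 13·0 + 10·1 + 4·0 = 10
Dana has the highest total.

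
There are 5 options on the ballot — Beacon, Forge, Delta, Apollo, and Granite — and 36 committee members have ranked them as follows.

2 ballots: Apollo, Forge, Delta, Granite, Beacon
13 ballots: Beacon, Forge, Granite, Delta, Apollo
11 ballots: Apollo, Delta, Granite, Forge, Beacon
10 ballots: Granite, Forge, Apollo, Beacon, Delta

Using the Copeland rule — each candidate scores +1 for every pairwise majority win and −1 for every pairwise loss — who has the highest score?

Granite

Pairwise results:
  Beacon vs Forge: Forge wins 23–13.
  Beacon vs Delta: Beacon wins 23–13.
  Beacon vs Apollo: Apollo wins 23–13.
  Beacon vs Granite: Granite wins 23–13.
  Forge vs Delta: Forge wins 25–11.
  Forge vs Apollo: Forge wins 23–13.
  Forge vs Granite: Granite wins 21–15.
  Delta vs Apollo: Apollo wins 23–13.
  Delta vs Granite: Granite wins 23–13.
  Apollo vs Granite: Granite wins 23–13.
Copeland scores (wins − losses):
  Beacon: 1 − 3 = -2
  Forge: 3 − 1 = 2
  Delta: 0 − 4 = -4
  Apollo: 2 − 2 = 0
  Granite: 4 − 0 = 4
Granite has the best Copeland score.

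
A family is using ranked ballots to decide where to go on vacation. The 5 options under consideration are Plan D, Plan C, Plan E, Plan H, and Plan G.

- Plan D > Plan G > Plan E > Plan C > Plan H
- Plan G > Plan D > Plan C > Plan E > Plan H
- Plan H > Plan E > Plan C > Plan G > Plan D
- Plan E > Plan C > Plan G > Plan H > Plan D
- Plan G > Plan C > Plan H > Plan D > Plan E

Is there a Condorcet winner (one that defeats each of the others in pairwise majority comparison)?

Yes

Head-to-head results (5 voters total):
Plan D vs Plan C: Plan C wins 3–2.
Plan D vs Plan E: Plan D wins 3–2.
Plan D vs Plan H: Plan H wins 3–2.
Plan D vs Plan G: Plan G wins 4–1.
Plan C vs Plan E: Plan E wins 3–2.
Plan C vs Plan H: Plan C wins 4–1.
Plan C vs Plan G: Plan G wins 3–2.
Plan E vs Plan H: Plan E wins 3–2.
Plan E vs Plan G: Plan G wins 3–2.
Plan H vs Plan G: Plan G wins 4–1.
Plan G beats each rival — Plan D (4–1), Plan C (3–2), Plan E (3–2), Plan H (4–1) — so Plan G is the Condorcet winner.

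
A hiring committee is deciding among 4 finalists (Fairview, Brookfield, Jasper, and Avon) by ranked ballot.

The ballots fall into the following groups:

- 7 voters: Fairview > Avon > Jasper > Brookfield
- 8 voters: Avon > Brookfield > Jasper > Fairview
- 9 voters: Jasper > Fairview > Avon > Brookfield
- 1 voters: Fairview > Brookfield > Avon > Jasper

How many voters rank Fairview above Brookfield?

Ballots ranking Fairview above Brookfield: 7+9+1 = 17.
Ballots ranking Brookfield above Fairview: 8.
So 17 of 25 voters prefer Fairview to Brookfield.

17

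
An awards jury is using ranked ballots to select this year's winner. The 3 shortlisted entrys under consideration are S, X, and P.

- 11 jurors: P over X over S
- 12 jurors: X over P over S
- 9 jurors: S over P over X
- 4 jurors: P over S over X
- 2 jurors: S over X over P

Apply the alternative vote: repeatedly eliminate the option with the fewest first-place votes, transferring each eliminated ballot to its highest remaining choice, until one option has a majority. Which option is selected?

Round 1: P 15, X 12, S 11. S has the fewest and is eliminated.
Round 2: P 24, X 14. P has a majority.

P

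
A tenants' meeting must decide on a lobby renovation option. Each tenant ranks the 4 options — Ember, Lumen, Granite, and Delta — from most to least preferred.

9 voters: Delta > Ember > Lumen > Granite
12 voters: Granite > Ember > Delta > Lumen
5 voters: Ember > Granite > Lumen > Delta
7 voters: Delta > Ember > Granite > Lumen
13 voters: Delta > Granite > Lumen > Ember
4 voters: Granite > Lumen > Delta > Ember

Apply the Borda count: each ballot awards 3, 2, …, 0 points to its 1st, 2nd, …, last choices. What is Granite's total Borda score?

Borda scores:
  Ember: 9·2 + 12·2 + 5·3 + 7·2 + 13·0 + 4·0 = 71
  Lumen: 9·1 + 12·0 + 5·1 + 7·0 + 13·1 + 4·2 = 35
  Granite: 9·0 + 12·3 + 5·2 + 7·1 + 13·2 + 4·3 = 91
  Delta: 9·3 + 12·1 + 5·0 + 7·3 + 13·3 + 4·1 = 103

91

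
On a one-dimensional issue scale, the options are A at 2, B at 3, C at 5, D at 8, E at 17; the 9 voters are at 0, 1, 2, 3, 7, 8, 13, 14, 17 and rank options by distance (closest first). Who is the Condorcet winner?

With single-peaked preferences on a line, the Condorcet winner is the candidate closest to the median voter.
The median voter (position 7) is closest to D at 8.
Check: D vs E — voters closer to D: 6 of 9.

D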